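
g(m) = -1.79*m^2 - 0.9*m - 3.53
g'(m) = -3.58*m - 0.9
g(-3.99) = -28.44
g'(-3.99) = 13.38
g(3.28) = -25.74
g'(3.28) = -12.64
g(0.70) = -5.04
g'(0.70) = -3.41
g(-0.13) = -3.44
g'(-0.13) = -0.43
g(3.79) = -32.65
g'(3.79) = -14.47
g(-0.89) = -4.15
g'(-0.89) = 2.29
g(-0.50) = -3.53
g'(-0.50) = 0.89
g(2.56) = -17.56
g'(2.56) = -10.06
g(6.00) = -73.37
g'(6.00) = -22.38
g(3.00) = -22.34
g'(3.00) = -11.64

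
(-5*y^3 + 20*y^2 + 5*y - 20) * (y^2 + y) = -5*y^5 + 15*y^4 + 25*y^3 - 15*y^2 - 20*y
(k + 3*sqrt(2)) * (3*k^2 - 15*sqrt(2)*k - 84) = 3*k^3 - 6*sqrt(2)*k^2 - 174*k - 252*sqrt(2)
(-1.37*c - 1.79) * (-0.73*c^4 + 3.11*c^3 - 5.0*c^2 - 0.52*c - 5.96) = 1.0001*c^5 - 2.954*c^4 + 1.2831*c^3 + 9.6624*c^2 + 9.096*c + 10.6684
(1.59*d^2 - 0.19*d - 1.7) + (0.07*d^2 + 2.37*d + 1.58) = 1.66*d^2 + 2.18*d - 0.12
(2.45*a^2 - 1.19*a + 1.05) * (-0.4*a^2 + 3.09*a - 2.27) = -0.98*a^4 + 8.0465*a^3 - 9.6586*a^2 + 5.9458*a - 2.3835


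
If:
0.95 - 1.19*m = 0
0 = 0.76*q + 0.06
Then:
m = 0.80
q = -0.08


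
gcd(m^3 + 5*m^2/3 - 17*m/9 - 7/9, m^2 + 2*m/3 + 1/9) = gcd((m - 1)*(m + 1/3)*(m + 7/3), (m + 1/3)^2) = m + 1/3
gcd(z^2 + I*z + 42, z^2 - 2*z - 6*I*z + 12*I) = z - 6*I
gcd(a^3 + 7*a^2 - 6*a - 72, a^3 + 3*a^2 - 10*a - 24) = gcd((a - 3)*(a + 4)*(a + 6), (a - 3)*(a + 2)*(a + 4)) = a^2 + a - 12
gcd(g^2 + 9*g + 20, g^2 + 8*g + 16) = g + 4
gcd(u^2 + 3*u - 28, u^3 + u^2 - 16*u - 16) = u - 4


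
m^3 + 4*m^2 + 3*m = m*(m + 1)*(m + 3)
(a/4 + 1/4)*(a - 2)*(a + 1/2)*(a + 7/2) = a^4/4 + 3*a^3/4 - 17*a^2/16 - 39*a/16 - 7/8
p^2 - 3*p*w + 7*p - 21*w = (p + 7)*(p - 3*w)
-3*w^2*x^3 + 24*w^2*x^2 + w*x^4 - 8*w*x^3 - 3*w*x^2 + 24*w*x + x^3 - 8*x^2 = x*(-3*w + x)*(x - 8)*(w*x + 1)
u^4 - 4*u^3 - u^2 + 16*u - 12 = (u - 3)*(u - 2)*(u - 1)*(u + 2)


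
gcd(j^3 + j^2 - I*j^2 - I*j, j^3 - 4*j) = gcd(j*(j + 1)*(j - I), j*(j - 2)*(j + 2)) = j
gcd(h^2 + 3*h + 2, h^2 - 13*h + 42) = 1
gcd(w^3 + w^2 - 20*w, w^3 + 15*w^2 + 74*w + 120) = w + 5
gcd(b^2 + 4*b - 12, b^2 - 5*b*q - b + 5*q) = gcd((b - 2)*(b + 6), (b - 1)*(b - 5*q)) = 1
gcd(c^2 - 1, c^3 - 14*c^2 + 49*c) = 1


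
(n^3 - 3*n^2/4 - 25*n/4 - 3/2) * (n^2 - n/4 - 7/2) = n^5 - n^4 - 153*n^3/16 + 43*n^2/16 + 89*n/4 + 21/4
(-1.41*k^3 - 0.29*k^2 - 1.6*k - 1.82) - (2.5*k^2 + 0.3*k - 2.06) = -1.41*k^3 - 2.79*k^2 - 1.9*k + 0.24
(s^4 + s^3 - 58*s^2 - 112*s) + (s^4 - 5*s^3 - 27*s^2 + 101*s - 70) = 2*s^4 - 4*s^3 - 85*s^2 - 11*s - 70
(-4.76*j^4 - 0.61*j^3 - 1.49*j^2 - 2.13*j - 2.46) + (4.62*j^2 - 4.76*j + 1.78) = -4.76*j^4 - 0.61*j^3 + 3.13*j^2 - 6.89*j - 0.68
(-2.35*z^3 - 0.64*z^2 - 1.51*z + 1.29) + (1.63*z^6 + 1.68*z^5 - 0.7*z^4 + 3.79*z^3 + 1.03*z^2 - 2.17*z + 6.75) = 1.63*z^6 + 1.68*z^5 - 0.7*z^4 + 1.44*z^3 + 0.39*z^2 - 3.68*z + 8.04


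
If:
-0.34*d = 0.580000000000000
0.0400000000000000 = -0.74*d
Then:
No Solution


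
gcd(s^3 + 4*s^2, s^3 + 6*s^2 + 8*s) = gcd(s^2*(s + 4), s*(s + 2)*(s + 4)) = s^2 + 4*s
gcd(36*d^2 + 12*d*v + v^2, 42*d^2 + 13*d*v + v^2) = 6*d + v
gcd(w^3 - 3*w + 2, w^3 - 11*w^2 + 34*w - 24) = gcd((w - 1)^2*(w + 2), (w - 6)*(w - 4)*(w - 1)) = w - 1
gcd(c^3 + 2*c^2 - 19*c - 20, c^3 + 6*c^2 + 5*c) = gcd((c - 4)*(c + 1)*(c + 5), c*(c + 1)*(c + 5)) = c^2 + 6*c + 5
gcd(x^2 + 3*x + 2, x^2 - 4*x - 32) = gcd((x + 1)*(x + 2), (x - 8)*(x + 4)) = 1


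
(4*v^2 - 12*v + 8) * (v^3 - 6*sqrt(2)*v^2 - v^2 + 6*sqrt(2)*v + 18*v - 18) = 4*v^5 - 24*sqrt(2)*v^4 - 16*v^4 + 92*v^3 + 96*sqrt(2)*v^3 - 296*v^2 - 120*sqrt(2)*v^2 + 48*sqrt(2)*v + 360*v - 144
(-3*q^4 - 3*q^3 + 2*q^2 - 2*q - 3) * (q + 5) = -3*q^5 - 18*q^4 - 13*q^3 + 8*q^2 - 13*q - 15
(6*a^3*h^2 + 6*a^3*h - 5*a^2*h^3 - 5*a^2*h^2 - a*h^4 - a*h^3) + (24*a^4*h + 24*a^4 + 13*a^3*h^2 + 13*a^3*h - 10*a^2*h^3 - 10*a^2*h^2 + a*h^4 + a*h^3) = 24*a^4*h + 24*a^4 + 19*a^3*h^2 + 19*a^3*h - 15*a^2*h^3 - 15*a^2*h^2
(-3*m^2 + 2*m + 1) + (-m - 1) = -3*m^2 + m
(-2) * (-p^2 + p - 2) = 2*p^2 - 2*p + 4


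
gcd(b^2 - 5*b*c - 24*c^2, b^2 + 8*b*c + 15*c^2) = b + 3*c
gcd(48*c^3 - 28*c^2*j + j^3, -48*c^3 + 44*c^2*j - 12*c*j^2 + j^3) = 8*c^2 - 6*c*j + j^2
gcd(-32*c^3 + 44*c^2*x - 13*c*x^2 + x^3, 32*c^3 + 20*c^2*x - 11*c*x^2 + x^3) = 32*c^2 - 12*c*x + x^2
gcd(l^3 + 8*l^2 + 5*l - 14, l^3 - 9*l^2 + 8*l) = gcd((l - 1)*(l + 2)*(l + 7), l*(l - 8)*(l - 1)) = l - 1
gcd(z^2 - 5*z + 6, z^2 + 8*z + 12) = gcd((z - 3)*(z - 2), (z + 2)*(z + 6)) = 1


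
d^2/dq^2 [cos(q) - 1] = -cos(q)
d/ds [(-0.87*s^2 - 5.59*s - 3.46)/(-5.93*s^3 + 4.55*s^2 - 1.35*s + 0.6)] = (-5.1591*s^4 - 66.2974*s^3 - 34.9444*s^2 + 30.442*s - 8.025)/(35.1649*s^6 - 53.963*s^5 + 36.7135*s^4 - 19.401*s^3 + 7.2825*s^2 - 1.62*s + 0.36)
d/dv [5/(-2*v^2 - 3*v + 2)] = 5*(4*v + 3)/(2*v^2 + 3*v - 2)^2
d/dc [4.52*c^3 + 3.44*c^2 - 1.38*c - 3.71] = 13.56*c^2 + 6.88*c - 1.38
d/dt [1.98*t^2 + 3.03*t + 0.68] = 3.96*t + 3.03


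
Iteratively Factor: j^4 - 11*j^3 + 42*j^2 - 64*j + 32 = (j - 1)*(j^3 - 10*j^2 + 32*j - 32) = (j - 4)*(j - 1)*(j^2 - 6*j + 8) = (j - 4)^2*(j - 1)*(j - 2)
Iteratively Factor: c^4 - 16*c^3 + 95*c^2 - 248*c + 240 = (c - 4)*(c^3 - 12*c^2 + 47*c - 60) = (c - 5)*(c - 4)*(c^2 - 7*c + 12) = (c - 5)*(c - 4)^2*(c - 3)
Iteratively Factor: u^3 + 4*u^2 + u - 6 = (u - 1)*(u^2 + 5*u + 6) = (u - 1)*(u + 2)*(u + 3)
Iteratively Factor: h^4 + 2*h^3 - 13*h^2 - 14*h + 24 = (h - 1)*(h^3 + 3*h^2 - 10*h - 24) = (h - 3)*(h - 1)*(h^2 + 6*h + 8) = (h - 3)*(h - 1)*(h + 2)*(h + 4)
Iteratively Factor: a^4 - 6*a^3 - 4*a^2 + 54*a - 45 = (a - 3)*(a^3 - 3*a^2 - 13*a + 15) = (a - 3)*(a - 1)*(a^2 - 2*a - 15) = (a - 5)*(a - 3)*(a - 1)*(a + 3)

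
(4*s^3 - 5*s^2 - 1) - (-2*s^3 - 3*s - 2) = 6*s^3 - 5*s^2 + 3*s + 1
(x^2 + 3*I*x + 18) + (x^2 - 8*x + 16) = 2*x^2 - 8*x + 3*I*x + 34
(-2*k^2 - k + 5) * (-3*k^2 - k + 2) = 6*k^4 + 5*k^3 - 18*k^2 - 7*k + 10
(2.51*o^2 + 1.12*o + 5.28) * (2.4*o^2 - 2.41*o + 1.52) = 6.024*o^4 - 3.3611*o^3 + 13.788*o^2 - 11.0224*o + 8.0256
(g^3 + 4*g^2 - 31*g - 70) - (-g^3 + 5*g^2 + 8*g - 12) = 2*g^3 - g^2 - 39*g - 58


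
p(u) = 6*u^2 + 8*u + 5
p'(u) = 12*u + 8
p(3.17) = 90.65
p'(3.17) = 46.04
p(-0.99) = 2.96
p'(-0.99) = -3.88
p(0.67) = 13.05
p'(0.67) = 16.04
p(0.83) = 15.77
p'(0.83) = 17.96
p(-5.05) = 117.62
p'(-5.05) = -52.60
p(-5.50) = 142.50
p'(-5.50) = -58.00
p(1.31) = 25.78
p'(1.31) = 23.72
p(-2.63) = 25.46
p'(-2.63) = -23.56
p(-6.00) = 173.00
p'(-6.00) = -64.00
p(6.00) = 269.00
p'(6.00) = 80.00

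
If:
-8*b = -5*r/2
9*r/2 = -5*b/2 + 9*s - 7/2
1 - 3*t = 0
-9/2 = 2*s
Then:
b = -475/338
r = -760/169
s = -9/4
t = 1/3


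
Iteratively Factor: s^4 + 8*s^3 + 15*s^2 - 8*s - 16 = (s + 4)*(s^3 + 4*s^2 - s - 4) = (s + 4)^2*(s^2 - 1) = (s - 1)*(s + 4)^2*(s + 1)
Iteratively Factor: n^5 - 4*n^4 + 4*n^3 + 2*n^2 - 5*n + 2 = (n - 1)*(n^4 - 3*n^3 + n^2 + 3*n - 2) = (n - 1)^2*(n^3 - 2*n^2 - n + 2) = (n - 2)*(n - 1)^2*(n^2 - 1) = (n - 2)*(n - 1)^3*(n + 1)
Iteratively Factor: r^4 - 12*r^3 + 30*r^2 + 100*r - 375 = (r - 5)*(r^3 - 7*r^2 - 5*r + 75) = (r - 5)^2*(r^2 - 2*r - 15) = (r - 5)^3*(r + 3)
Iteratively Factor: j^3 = (j)*(j^2) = j^2*(j)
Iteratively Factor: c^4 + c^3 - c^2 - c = (c + 1)*(c^3 - c) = (c + 1)^2*(c^2 - c) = (c - 1)*(c + 1)^2*(c)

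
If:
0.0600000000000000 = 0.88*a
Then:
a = 0.07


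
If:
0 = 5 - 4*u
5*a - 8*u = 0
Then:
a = 2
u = 5/4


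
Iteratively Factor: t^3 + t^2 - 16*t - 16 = (t + 4)*(t^2 - 3*t - 4) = (t - 4)*(t + 4)*(t + 1)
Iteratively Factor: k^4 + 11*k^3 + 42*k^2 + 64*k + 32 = (k + 4)*(k^3 + 7*k^2 + 14*k + 8) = (k + 1)*(k + 4)*(k^2 + 6*k + 8) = (k + 1)*(k + 4)^2*(k + 2)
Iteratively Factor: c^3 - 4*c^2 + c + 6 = (c - 2)*(c^2 - 2*c - 3) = (c - 3)*(c - 2)*(c + 1)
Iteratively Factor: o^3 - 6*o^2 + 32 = (o + 2)*(o^2 - 8*o + 16) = (o - 4)*(o + 2)*(o - 4)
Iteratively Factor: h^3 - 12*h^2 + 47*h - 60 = (h - 3)*(h^2 - 9*h + 20) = (h - 5)*(h - 3)*(h - 4)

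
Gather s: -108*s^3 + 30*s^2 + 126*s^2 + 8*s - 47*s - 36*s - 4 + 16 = -108*s^3 + 156*s^2 - 75*s + 12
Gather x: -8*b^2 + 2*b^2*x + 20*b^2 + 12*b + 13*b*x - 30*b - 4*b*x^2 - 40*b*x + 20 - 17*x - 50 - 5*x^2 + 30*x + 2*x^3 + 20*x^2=12*b^2 - 18*b + 2*x^3 + x^2*(15 - 4*b) + x*(2*b^2 - 27*b + 13) - 30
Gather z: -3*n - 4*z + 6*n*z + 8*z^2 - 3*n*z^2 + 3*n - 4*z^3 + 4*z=6*n*z - 4*z^3 + z^2*(8 - 3*n)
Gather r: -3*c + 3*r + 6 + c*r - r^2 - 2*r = -3*c - r^2 + r*(c + 1) + 6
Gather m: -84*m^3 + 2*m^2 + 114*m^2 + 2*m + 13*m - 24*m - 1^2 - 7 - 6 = -84*m^3 + 116*m^2 - 9*m - 14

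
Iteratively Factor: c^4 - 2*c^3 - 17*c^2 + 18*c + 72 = (c - 3)*(c^3 + c^2 - 14*c - 24) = (c - 3)*(c + 2)*(c^2 - c - 12) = (c - 3)*(c + 2)*(c + 3)*(c - 4)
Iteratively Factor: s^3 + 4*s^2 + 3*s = (s)*(s^2 + 4*s + 3) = s*(s + 3)*(s + 1)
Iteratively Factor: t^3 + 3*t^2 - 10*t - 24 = (t - 3)*(t^2 + 6*t + 8) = (t - 3)*(t + 4)*(t + 2)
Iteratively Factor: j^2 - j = (j - 1)*(j)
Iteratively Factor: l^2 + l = (l + 1)*(l)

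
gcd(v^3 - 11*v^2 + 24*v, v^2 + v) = v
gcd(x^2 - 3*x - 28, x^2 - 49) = x - 7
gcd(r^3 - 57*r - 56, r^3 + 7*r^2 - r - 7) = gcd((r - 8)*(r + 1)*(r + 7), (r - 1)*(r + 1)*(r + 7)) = r^2 + 8*r + 7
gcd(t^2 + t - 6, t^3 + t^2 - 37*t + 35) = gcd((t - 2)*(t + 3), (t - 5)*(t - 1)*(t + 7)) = 1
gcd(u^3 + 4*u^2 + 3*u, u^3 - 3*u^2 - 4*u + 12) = 1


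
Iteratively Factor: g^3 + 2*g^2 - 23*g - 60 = (g - 5)*(g^2 + 7*g + 12) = (g - 5)*(g + 4)*(g + 3)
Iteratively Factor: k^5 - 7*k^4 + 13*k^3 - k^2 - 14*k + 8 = (k - 4)*(k^4 - 3*k^3 + k^2 + 3*k - 2) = (k - 4)*(k - 1)*(k^3 - 2*k^2 - k + 2) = (k - 4)*(k - 2)*(k - 1)*(k^2 - 1) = (k - 4)*(k - 2)*(k - 1)^2*(k + 1)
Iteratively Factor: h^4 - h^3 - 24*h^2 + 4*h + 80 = (h + 2)*(h^3 - 3*h^2 - 18*h + 40) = (h + 2)*(h + 4)*(h^2 - 7*h + 10) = (h - 2)*(h + 2)*(h + 4)*(h - 5)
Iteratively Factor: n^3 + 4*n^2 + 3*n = (n)*(n^2 + 4*n + 3) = n*(n + 3)*(n + 1)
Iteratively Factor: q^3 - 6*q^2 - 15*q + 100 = (q - 5)*(q^2 - q - 20) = (q - 5)*(q + 4)*(q - 5)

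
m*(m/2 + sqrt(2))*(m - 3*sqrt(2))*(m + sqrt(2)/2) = m^4/2 - sqrt(2)*m^3/4 - 13*m^2/2 - 3*sqrt(2)*m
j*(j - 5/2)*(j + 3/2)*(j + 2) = j^4 + j^3 - 23*j^2/4 - 15*j/2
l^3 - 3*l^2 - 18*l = l*(l - 6)*(l + 3)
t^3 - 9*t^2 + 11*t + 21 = (t - 7)*(t - 3)*(t + 1)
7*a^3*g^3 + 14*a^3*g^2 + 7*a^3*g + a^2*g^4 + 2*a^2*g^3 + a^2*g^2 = g*(7*a + g)*(a*g + a)^2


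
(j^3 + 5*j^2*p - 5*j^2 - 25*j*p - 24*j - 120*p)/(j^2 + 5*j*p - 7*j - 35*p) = (j^2 - 5*j - 24)/(j - 7)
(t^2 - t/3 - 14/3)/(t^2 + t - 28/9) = 3*(3*t^2 - t - 14)/(9*t^2 + 9*t - 28)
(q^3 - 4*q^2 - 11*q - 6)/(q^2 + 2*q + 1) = q - 6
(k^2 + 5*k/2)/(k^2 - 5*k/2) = (2*k + 5)/(2*k - 5)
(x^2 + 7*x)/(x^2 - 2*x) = (x + 7)/(x - 2)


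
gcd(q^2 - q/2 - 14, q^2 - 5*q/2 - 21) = q + 7/2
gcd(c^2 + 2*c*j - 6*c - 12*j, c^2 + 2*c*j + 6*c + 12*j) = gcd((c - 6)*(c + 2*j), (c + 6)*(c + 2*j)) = c + 2*j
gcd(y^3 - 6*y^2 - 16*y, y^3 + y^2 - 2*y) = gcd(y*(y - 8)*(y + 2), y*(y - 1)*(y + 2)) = y^2 + 2*y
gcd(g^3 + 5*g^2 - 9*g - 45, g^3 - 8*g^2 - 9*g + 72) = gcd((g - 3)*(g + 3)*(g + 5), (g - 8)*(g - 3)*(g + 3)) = g^2 - 9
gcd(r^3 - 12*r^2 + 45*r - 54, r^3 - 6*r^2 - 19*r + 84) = r - 3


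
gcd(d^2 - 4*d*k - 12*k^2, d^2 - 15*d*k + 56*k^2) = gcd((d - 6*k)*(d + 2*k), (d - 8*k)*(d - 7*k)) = 1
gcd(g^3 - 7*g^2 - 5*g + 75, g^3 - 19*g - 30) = g^2 - 2*g - 15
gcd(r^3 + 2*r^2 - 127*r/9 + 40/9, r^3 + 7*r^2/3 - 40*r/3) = r^2 + 7*r/3 - 40/3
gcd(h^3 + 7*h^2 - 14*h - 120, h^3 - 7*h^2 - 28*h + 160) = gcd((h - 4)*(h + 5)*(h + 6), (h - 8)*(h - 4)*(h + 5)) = h^2 + h - 20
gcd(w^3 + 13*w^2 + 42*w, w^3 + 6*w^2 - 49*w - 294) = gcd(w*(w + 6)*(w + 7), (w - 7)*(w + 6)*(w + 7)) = w^2 + 13*w + 42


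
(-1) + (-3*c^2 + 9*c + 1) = -3*c^2 + 9*c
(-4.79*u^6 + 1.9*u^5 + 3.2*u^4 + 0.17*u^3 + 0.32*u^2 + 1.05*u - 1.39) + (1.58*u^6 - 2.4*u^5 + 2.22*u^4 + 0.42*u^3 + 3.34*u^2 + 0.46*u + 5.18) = -3.21*u^6 - 0.5*u^5 + 5.42*u^4 + 0.59*u^3 + 3.66*u^2 + 1.51*u + 3.79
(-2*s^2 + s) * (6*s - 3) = -12*s^3 + 12*s^2 - 3*s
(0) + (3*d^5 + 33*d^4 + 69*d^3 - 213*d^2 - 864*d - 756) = 3*d^5 + 33*d^4 + 69*d^3 - 213*d^2 - 864*d - 756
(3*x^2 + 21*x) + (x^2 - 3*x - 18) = 4*x^2 + 18*x - 18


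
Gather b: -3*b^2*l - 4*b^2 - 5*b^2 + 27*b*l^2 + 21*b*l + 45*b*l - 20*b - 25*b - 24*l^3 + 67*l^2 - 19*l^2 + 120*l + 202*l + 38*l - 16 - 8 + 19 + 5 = b^2*(-3*l - 9) + b*(27*l^2 + 66*l - 45) - 24*l^3 + 48*l^2 + 360*l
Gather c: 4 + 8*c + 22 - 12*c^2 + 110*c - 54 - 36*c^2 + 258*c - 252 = -48*c^2 + 376*c - 280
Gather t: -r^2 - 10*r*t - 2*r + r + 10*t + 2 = -r^2 - r + t*(10 - 10*r) + 2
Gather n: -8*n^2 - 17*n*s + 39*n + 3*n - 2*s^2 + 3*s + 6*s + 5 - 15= -8*n^2 + n*(42 - 17*s) - 2*s^2 + 9*s - 10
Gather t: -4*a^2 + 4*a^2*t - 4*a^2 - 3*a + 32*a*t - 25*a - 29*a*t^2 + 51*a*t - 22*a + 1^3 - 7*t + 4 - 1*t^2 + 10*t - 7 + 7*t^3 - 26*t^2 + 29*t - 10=-8*a^2 - 50*a + 7*t^3 + t^2*(-29*a - 27) + t*(4*a^2 + 83*a + 32) - 12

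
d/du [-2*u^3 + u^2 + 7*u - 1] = -6*u^2 + 2*u + 7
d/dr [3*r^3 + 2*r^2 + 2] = r*(9*r + 4)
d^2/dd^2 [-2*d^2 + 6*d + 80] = -4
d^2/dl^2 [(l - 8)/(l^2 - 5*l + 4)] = 2*((13 - 3*l)*(l^2 - 5*l + 4) + (l - 8)*(2*l - 5)^2)/(l^2 - 5*l + 4)^3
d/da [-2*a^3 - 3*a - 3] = -6*a^2 - 3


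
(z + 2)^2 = z^2 + 4*z + 4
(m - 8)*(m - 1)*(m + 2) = m^3 - 7*m^2 - 10*m + 16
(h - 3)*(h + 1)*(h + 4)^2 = h^4 + 6*h^3 - 3*h^2 - 56*h - 48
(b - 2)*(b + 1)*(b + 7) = b^3 + 6*b^2 - 9*b - 14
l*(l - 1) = l^2 - l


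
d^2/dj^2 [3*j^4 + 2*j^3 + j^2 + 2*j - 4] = 36*j^2 + 12*j + 2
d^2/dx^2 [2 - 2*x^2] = -4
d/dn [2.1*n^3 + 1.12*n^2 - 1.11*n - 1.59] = 6.3*n^2 + 2.24*n - 1.11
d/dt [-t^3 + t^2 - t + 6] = -3*t^2 + 2*t - 1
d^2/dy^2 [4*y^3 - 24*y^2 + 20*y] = 24*y - 48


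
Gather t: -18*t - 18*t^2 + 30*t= -18*t^2 + 12*t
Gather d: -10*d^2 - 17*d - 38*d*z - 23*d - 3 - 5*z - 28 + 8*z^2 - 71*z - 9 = -10*d^2 + d*(-38*z - 40) + 8*z^2 - 76*z - 40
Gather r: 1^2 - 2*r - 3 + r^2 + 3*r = r^2 + r - 2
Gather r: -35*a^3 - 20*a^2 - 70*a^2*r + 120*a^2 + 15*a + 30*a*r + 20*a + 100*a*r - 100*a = -35*a^3 + 100*a^2 - 65*a + r*(-70*a^2 + 130*a)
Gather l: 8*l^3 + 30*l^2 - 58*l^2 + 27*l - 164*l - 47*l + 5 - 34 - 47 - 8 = 8*l^3 - 28*l^2 - 184*l - 84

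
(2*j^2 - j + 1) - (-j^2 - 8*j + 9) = 3*j^2 + 7*j - 8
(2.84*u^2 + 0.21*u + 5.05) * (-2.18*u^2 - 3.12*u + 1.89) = -6.1912*u^4 - 9.3186*u^3 - 6.2966*u^2 - 15.3591*u + 9.5445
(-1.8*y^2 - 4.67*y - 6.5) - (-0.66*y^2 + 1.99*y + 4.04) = -1.14*y^2 - 6.66*y - 10.54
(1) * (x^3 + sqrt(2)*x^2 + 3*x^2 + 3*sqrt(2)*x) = x^3 + sqrt(2)*x^2 + 3*x^2 + 3*sqrt(2)*x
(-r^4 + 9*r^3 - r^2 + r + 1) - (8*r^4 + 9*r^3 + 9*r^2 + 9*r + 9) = -9*r^4 - 10*r^2 - 8*r - 8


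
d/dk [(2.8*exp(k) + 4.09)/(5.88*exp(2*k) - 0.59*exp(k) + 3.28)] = (-16.464*exp(2*k) - 48.0984*exp(k) + 11.5971)*exp(k)/(34.5744*exp(4*k) - 6.9384*exp(3*k) + 38.9209*exp(2*k) - 3.8704*exp(k) + 10.7584)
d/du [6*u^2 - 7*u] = 12*u - 7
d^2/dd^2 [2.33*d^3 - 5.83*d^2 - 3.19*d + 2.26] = 13.98*d - 11.66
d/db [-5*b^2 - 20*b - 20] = -10*b - 20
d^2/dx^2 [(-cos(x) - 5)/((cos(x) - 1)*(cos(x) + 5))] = (cos(x) + 2)/(cos(x) - 1)^2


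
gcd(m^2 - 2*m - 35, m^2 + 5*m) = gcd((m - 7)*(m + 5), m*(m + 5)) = m + 5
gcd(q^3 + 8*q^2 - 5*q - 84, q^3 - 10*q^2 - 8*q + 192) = q + 4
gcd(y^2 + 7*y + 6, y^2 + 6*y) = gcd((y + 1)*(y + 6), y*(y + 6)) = y + 6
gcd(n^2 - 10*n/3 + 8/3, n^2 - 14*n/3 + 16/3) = n - 2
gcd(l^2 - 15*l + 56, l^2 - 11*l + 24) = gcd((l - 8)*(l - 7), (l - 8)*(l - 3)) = l - 8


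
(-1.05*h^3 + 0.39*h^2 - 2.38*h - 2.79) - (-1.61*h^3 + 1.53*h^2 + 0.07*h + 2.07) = 0.56*h^3 - 1.14*h^2 - 2.45*h - 4.86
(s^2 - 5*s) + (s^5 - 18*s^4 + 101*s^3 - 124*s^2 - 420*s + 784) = s^5 - 18*s^4 + 101*s^3 - 123*s^2 - 425*s + 784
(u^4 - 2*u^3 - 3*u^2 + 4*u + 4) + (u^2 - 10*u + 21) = u^4 - 2*u^3 - 2*u^2 - 6*u + 25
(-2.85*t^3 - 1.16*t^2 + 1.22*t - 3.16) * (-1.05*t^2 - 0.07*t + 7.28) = 2.9925*t^5 + 1.4175*t^4 - 21.9478*t^3 - 5.2122*t^2 + 9.1028*t - 23.0048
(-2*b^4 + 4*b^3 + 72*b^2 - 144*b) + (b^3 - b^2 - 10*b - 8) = -2*b^4 + 5*b^3 + 71*b^2 - 154*b - 8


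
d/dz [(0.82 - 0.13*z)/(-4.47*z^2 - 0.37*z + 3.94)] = (-0.5811*z^2 + 7.3308*z - 0.2088)/(19.9809*z^4 + 3.3078*z^3 - 35.0867*z^2 - 2.9156*z + 15.5236)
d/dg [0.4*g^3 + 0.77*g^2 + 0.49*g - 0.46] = 1.2*g^2 + 1.54*g + 0.49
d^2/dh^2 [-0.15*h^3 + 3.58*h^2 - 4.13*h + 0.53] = 7.16 - 0.9*h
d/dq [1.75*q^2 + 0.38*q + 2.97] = 3.5*q + 0.38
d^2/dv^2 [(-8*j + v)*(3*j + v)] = 2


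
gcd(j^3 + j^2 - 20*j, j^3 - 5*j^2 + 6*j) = j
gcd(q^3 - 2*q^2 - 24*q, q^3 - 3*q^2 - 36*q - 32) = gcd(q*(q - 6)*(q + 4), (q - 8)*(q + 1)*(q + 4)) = q + 4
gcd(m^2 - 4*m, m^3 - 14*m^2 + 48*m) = m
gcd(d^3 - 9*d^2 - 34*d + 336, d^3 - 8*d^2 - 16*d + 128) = d - 8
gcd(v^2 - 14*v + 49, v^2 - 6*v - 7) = v - 7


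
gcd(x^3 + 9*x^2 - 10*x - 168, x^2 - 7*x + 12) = x - 4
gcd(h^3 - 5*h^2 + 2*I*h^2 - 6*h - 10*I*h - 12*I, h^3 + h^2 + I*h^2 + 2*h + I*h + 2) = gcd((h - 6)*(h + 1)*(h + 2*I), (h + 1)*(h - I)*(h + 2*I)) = h^2 + h*(1 + 2*I) + 2*I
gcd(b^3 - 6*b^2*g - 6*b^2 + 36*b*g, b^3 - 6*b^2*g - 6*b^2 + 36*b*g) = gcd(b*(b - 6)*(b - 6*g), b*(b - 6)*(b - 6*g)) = b^3 - 6*b^2*g - 6*b^2 + 36*b*g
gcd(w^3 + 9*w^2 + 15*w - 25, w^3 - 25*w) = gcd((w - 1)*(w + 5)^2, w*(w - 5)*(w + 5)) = w + 5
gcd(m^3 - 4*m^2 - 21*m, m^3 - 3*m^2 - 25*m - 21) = m^2 - 4*m - 21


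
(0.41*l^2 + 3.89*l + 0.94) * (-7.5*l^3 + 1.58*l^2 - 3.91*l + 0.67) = -3.075*l^5 - 28.5272*l^4 - 2.5069*l^3 - 13.45*l^2 - 1.0691*l + 0.6298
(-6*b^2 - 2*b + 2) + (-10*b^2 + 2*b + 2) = 4 - 16*b^2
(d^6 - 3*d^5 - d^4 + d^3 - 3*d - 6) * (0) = 0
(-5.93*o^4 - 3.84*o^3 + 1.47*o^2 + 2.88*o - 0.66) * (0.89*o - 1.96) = -5.2777*o^5 + 8.2052*o^4 + 8.8347*o^3 - 0.318*o^2 - 6.2322*o + 1.2936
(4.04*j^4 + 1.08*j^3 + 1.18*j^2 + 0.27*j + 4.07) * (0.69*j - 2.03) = 2.7876*j^5 - 7.456*j^4 - 1.3782*j^3 - 2.2091*j^2 + 2.2602*j - 8.2621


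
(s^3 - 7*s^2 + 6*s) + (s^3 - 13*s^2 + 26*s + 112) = 2*s^3 - 20*s^2 + 32*s + 112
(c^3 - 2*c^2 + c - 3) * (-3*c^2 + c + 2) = -3*c^5 + 7*c^4 - 3*c^3 + 6*c^2 - c - 6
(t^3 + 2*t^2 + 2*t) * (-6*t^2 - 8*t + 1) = -6*t^5 - 20*t^4 - 27*t^3 - 14*t^2 + 2*t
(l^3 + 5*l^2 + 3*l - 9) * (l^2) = l^5 + 5*l^4 + 3*l^3 - 9*l^2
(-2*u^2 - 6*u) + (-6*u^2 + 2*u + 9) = -8*u^2 - 4*u + 9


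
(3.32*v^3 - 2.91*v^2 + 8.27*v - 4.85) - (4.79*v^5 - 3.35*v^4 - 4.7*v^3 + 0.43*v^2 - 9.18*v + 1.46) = -4.79*v^5 + 3.35*v^4 + 8.02*v^3 - 3.34*v^2 + 17.45*v - 6.31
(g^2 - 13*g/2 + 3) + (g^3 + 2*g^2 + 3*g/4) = g^3 + 3*g^2 - 23*g/4 + 3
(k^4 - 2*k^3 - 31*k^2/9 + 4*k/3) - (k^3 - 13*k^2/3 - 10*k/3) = k^4 - 3*k^3 + 8*k^2/9 + 14*k/3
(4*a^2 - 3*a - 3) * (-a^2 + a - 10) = -4*a^4 + 7*a^3 - 40*a^2 + 27*a + 30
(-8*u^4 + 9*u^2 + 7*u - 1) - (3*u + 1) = -8*u^4 + 9*u^2 + 4*u - 2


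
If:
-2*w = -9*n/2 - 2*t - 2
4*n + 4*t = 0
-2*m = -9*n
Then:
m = 18*w/5 - 18/5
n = 4*w/5 - 4/5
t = 4/5 - 4*w/5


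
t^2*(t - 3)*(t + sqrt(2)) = t^4 - 3*t^3 + sqrt(2)*t^3 - 3*sqrt(2)*t^2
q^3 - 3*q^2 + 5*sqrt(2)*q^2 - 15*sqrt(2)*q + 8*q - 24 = (q - 3)*(q + sqrt(2))*(q + 4*sqrt(2))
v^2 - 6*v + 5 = (v - 5)*(v - 1)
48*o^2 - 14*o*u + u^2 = (-8*o + u)*(-6*o + u)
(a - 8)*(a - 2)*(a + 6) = a^3 - 4*a^2 - 44*a + 96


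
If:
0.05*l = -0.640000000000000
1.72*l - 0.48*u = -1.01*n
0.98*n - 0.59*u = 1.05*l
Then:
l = -12.80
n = 154.91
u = 280.08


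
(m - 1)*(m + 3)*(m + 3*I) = m^3 + 2*m^2 + 3*I*m^2 - 3*m + 6*I*m - 9*I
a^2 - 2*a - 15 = (a - 5)*(a + 3)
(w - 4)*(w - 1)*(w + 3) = w^3 - 2*w^2 - 11*w + 12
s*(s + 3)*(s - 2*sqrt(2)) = s^3 - 2*sqrt(2)*s^2 + 3*s^2 - 6*sqrt(2)*s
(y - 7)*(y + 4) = y^2 - 3*y - 28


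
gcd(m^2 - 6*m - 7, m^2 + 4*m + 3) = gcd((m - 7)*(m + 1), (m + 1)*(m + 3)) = m + 1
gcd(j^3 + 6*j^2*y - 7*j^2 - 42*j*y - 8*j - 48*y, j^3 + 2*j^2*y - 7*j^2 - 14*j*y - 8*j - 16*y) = j^2 - 7*j - 8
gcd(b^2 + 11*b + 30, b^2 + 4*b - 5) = b + 5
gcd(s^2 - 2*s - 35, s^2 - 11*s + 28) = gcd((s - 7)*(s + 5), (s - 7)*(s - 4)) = s - 7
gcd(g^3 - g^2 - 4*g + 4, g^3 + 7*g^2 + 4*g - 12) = g^2 + g - 2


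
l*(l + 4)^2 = l^3 + 8*l^2 + 16*l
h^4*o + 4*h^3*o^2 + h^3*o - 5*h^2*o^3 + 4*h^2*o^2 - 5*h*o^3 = h*(h - o)*(h + 5*o)*(h*o + o)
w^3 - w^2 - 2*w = w*(w - 2)*(w + 1)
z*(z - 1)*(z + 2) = z^3 + z^2 - 2*z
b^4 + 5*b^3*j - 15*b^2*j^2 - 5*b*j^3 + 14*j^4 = (b - 2*j)*(b - j)*(b + j)*(b + 7*j)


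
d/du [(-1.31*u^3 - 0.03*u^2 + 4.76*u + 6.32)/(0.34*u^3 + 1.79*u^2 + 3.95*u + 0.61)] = (-2.3347*u^4 - 13.5858*u^3 - 17.4826*u^2 - 22.6622*u - 22.0604)/(0.1156*u^6 + 1.2172*u^5 + 5.8901*u^4 + 14.5558*u^3 + 17.7863*u^2 + 4.819*u + 0.3721)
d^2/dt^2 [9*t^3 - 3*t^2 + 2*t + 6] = 54*t - 6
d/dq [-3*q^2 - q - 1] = -6*q - 1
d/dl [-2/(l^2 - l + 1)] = 2*(2*l - 1)/(l^2 - l + 1)^2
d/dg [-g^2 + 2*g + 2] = 2 - 2*g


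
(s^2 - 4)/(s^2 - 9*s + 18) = (s^2 - 4)/(s^2 - 9*s + 18)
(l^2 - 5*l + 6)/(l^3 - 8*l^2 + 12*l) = (l - 3)/(l*(l - 6))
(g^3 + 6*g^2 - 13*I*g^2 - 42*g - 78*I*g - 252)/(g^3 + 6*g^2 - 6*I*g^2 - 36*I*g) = (g - 7*I)/g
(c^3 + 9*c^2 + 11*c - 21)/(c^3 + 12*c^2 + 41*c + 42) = (c - 1)/(c + 2)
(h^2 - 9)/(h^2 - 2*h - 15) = (h - 3)/(h - 5)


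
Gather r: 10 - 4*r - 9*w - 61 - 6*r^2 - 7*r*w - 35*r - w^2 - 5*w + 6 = -6*r^2 + r*(-7*w - 39) - w^2 - 14*w - 45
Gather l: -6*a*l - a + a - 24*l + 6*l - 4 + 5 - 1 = l*(-6*a - 18)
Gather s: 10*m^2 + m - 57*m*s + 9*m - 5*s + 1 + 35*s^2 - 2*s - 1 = 10*m^2 + 10*m + 35*s^2 + s*(-57*m - 7)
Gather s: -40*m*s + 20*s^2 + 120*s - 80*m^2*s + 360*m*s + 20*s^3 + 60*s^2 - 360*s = 20*s^3 + 80*s^2 + s*(-80*m^2 + 320*m - 240)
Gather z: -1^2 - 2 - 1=-4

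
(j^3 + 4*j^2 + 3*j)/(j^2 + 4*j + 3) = j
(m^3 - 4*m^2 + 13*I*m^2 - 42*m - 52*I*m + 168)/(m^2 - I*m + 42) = (m^2 + m*(-4 + 7*I) - 28*I)/(m - 7*I)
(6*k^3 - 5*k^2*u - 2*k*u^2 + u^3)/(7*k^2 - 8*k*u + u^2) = (-6*k^2 - k*u + u^2)/(-7*k + u)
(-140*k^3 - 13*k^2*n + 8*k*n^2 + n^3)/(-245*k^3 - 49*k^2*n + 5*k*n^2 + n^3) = (4*k - n)/(7*k - n)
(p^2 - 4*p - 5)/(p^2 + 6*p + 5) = (p - 5)/(p + 5)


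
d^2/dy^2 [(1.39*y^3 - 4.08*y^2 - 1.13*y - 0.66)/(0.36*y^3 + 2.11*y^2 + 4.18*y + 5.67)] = (4.44089209850063e-16*y^7 - 3.169224*y^6 - 13.42872*y^5 - 3.38623200000001*y^4 + 189.194824*y^3 + 494.623728*y^2 + 322.392456*y - 216.043152)/(0.046656*y^9 + 0.820368*y^8 + 6.433452*y^7 + 30.649195*y^6 + 100.541118*y^5 + 237.523809*y^4 + 407.80504*y^3 + 500.708061*y^2 + 403.147206*y + 182.284263)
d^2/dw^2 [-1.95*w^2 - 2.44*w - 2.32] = -3.90000000000000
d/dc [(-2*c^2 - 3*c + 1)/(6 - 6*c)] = (c^2 - 2*c - 1)/(3*(c^2 - 2*c + 1))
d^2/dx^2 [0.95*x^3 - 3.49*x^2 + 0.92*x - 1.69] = 5.7*x - 6.98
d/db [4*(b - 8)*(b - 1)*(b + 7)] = 12*b^2 - 16*b - 220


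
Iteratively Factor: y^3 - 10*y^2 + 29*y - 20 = (y - 4)*(y^2 - 6*y + 5) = (y - 4)*(y - 1)*(y - 5)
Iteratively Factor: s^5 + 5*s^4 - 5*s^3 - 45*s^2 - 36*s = (s)*(s^4 + 5*s^3 - 5*s^2 - 45*s - 36) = s*(s + 4)*(s^3 + s^2 - 9*s - 9) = s*(s + 1)*(s + 4)*(s^2 - 9) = s*(s + 1)*(s + 3)*(s + 4)*(s - 3)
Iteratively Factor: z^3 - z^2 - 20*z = (z - 5)*(z^2 + 4*z) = z*(z - 5)*(z + 4)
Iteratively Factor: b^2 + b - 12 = (b - 3)*(b + 4)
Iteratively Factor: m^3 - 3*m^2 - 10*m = (m + 2)*(m^2 - 5*m) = m*(m + 2)*(m - 5)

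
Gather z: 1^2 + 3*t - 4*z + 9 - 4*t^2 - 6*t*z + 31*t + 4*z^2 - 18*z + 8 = -4*t^2 + 34*t + 4*z^2 + z*(-6*t - 22) + 18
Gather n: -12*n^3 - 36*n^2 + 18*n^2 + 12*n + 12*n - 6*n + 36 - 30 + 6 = -12*n^3 - 18*n^2 + 18*n + 12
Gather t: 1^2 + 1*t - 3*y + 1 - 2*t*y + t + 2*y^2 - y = t*(2 - 2*y) + 2*y^2 - 4*y + 2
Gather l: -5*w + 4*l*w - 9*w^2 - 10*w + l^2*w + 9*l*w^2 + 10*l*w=l^2*w + l*(9*w^2 + 14*w) - 9*w^2 - 15*w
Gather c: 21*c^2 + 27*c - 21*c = 21*c^2 + 6*c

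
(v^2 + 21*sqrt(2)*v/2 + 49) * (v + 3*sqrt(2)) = v^3 + 27*sqrt(2)*v^2/2 + 112*v + 147*sqrt(2)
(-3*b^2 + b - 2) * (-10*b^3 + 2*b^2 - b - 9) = 30*b^5 - 16*b^4 + 25*b^3 + 22*b^2 - 7*b + 18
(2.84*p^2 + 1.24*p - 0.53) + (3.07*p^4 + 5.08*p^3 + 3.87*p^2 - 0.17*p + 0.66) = 3.07*p^4 + 5.08*p^3 + 6.71*p^2 + 1.07*p + 0.13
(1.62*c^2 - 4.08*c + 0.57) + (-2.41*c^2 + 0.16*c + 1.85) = -0.79*c^2 - 3.92*c + 2.42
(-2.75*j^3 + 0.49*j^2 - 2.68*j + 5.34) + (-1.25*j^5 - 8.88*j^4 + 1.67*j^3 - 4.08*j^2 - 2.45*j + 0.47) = -1.25*j^5 - 8.88*j^4 - 1.08*j^3 - 3.59*j^2 - 5.13*j + 5.81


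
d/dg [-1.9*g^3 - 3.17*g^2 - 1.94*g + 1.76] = -5.7*g^2 - 6.34*g - 1.94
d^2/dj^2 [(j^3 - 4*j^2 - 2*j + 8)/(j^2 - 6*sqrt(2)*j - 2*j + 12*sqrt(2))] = 4*(-6*sqrt(2)*j^3 + 33*j^3 - 204*j^2 + 36*sqrt(2)*j^2 - 36*sqrt(2)*j + 408*j - 416 + 24*sqrt(2))/(j^6 - 18*sqrt(2)*j^5 - 6*j^5 + 108*sqrt(2)*j^4 + 228*j^4 - 1304*j^3 - 648*sqrt(2)*j^3 + 2592*j^2 + 2736*sqrt(2)*j^2 - 5184*sqrt(2)*j - 1728*j + 3456*sqrt(2))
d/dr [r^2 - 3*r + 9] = 2*r - 3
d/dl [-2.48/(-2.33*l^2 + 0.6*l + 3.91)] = (1.488 - 11.5568*l)/(-2.33*l^2 + 0.6*l + 3.91)^2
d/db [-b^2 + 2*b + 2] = 2 - 2*b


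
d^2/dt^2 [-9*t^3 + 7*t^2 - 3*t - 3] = 14 - 54*t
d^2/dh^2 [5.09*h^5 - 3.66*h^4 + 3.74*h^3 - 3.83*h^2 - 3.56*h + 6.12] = 101.8*h^3 - 43.92*h^2 + 22.44*h - 7.66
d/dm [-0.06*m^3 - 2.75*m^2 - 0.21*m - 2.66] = -0.18*m^2 - 5.5*m - 0.21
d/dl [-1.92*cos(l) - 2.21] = 1.92*sin(l)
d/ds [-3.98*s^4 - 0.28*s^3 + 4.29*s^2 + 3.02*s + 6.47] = -15.92*s^3 - 0.84*s^2 + 8.58*s + 3.02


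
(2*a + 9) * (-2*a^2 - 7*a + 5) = -4*a^3 - 32*a^2 - 53*a + 45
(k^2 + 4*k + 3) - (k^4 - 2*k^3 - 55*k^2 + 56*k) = -k^4 + 2*k^3 + 56*k^2 - 52*k + 3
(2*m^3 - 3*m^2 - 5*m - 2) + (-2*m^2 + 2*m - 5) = 2*m^3 - 5*m^2 - 3*m - 7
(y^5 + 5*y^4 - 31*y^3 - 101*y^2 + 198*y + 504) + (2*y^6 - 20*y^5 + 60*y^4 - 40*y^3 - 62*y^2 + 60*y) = 2*y^6 - 19*y^5 + 65*y^4 - 71*y^3 - 163*y^2 + 258*y + 504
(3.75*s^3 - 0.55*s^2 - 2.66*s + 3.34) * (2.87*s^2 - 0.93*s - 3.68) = 10.7625*s^5 - 5.066*s^4 - 20.9227*s^3 + 14.0836*s^2 + 6.6826*s - 12.2912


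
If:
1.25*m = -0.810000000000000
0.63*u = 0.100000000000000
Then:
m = -0.65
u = 0.16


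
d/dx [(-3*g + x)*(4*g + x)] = g + 2*x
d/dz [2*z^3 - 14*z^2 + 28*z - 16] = 6*z^2 - 28*z + 28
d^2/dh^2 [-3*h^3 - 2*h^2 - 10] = -18*h - 4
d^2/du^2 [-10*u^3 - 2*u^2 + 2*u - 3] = -60*u - 4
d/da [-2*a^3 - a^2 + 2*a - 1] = -6*a^2 - 2*a + 2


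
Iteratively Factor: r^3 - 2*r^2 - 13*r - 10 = (r - 5)*(r^2 + 3*r + 2) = (r - 5)*(r + 1)*(r + 2)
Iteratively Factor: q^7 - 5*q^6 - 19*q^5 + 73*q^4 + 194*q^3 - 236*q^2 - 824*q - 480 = (q + 2)*(q^6 - 7*q^5 - 5*q^4 + 83*q^3 + 28*q^2 - 292*q - 240) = (q + 1)*(q + 2)*(q^5 - 8*q^4 + 3*q^3 + 80*q^2 - 52*q - 240) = (q + 1)*(q + 2)^2*(q^4 - 10*q^3 + 23*q^2 + 34*q - 120) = (q - 4)*(q + 1)*(q + 2)^2*(q^3 - 6*q^2 - q + 30) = (q - 4)*(q + 1)*(q + 2)^3*(q^2 - 8*q + 15) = (q - 5)*(q - 4)*(q + 1)*(q + 2)^3*(q - 3)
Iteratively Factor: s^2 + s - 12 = (s + 4)*(s - 3)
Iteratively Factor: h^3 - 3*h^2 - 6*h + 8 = (h - 4)*(h^2 + h - 2) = (h - 4)*(h + 2)*(h - 1)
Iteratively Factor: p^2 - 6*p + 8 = (p - 2)*(p - 4)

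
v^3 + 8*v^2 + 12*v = v*(v + 2)*(v + 6)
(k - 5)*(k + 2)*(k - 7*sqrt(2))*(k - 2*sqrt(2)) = k^4 - 9*sqrt(2)*k^3 - 3*k^3 + 18*k^2 + 27*sqrt(2)*k^2 - 84*k + 90*sqrt(2)*k - 280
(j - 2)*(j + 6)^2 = j^3 + 10*j^2 + 12*j - 72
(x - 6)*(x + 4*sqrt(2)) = x^2 - 6*x + 4*sqrt(2)*x - 24*sqrt(2)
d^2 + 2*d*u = d*(d + 2*u)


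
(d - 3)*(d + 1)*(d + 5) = d^3 + 3*d^2 - 13*d - 15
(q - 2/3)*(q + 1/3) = q^2 - q/3 - 2/9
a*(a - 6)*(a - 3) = a^3 - 9*a^2 + 18*a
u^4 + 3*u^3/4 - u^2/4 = u^2*(u - 1/4)*(u + 1)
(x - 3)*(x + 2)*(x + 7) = x^3 + 6*x^2 - 13*x - 42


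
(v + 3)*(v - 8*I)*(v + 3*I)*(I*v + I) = I*v^4 + 5*v^3 + 4*I*v^3 + 20*v^2 + 27*I*v^2 + 15*v + 96*I*v + 72*I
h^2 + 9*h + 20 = (h + 4)*(h + 5)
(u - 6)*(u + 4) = u^2 - 2*u - 24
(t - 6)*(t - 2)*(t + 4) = t^3 - 4*t^2 - 20*t + 48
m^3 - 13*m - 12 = (m - 4)*(m + 1)*(m + 3)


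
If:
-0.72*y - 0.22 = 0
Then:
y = -0.31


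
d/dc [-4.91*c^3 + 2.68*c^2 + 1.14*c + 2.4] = -14.73*c^2 + 5.36*c + 1.14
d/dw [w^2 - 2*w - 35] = 2*w - 2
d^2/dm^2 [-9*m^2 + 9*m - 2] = -18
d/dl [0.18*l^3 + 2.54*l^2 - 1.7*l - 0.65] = 0.54*l^2 + 5.08*l - 1.7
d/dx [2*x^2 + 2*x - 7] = 4*x + 2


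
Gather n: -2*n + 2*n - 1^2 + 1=0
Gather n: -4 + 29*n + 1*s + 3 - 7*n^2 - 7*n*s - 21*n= -7*n^2 + n*(8 - 7*s) + s - 1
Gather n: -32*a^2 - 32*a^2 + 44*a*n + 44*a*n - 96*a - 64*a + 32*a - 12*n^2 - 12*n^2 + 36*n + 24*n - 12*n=-64*a^2 - 128*a - 24*n^2 + n*(88*a + 48)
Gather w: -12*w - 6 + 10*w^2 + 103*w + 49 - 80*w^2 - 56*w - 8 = -70*w^2 + 35*w + 35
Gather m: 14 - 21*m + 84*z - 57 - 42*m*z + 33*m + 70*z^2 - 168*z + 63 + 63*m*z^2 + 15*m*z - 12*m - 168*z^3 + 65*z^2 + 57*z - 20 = m*(63*z^2 - 27*z) - 168*z^3 + 135*z^2 - 27*z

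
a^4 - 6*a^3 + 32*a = a*(a - 4)^2*(a + 2)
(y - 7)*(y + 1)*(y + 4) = y^3 - 2*y^2 - 31*y - 28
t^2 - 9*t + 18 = (t - 6)*(t - 3)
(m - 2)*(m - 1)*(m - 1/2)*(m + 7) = m^4 + 7*m^3/2 - 21*m^2 + 47*m/2 - 7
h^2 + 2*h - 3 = (h - 1)*(h + 3)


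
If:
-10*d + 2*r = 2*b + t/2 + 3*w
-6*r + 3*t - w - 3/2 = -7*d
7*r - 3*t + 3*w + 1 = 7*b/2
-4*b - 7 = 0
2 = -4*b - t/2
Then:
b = -7/4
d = -591/158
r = -915/632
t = 10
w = 3477/316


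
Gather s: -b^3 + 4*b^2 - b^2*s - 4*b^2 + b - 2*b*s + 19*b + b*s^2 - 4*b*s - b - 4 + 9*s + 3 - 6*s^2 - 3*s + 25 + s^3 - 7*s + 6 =-b^3 + 19*b + s^3 + s^2*(b - 6) + s*(-b^2 - 6*b - 1) + 30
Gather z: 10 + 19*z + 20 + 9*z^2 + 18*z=9*z^2 + 37*z + 30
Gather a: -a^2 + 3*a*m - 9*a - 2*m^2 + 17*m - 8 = -a^2 + a*(3*m - 9) - 2*m^2 + 17*m - 8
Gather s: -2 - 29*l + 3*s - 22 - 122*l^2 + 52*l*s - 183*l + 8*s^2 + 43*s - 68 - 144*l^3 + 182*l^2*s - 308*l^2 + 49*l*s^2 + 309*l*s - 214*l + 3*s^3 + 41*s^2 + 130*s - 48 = -144*l^3 - 430*l^2 - 426*l + 3*s^3 + s^2*(49*l + 49) + s*(182*l^2 + 361*l + 176) - 140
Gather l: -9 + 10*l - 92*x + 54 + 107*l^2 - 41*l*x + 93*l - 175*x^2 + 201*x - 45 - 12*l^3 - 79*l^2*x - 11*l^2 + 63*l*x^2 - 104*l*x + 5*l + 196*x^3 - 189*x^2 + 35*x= -12*l^3 + l^2*(96 - 79*x) + l*(63*x^2 - 145*x + 108) + 196*x^3 - 364*x^2 + 144*x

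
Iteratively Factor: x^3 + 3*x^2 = (x)*(x^2 + 3*x) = x^2*(x + 3)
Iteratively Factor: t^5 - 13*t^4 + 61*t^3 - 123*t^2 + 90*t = (t - 3)*(t^4 - 10*t^3 + 31*t^2 - 30*t) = (t - 3)^2*(t^3 - 7*t^2 + 10*t) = (t - 3)^2*(t - 2)*(t^2 - 5*t) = t*(t - 3)^2*(t - 2)*(t - 5)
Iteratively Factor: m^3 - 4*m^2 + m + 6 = (m + 1)*(m^2 - 5*m + 6) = (m - 2)*(m + 1)*(m - 3)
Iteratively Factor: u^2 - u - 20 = (u + 4)*(u - 5)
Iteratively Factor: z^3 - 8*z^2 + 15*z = (z - 3)*(z^2 - 5*z) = z*(z - 3)*(z - 5)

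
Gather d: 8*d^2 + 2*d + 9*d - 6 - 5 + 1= 8*d^2 + 11*d - 10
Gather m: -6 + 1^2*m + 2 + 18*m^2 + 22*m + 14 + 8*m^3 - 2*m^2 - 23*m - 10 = 8*m^3 + 16*m^2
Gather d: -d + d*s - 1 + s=d*(s - 1) + s - 1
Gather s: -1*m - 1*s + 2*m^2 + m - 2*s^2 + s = 2*m^2 - 2*s^2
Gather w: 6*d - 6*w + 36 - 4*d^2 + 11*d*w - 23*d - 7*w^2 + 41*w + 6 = -4*d^2 - 17*d - 7*w^2 + w*(11*d + 35) + 42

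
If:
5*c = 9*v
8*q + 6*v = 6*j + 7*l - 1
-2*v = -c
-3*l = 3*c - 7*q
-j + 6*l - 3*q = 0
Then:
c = 0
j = 33/223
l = 7/223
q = 3/223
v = 0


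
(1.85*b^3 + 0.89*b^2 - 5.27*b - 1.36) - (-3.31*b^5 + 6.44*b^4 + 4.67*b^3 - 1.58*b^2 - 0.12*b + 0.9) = 3.31*b^5 - 6.44*b^4 - 2.82*b^3 + 2.47*b^2 - 5.15*b - 2.26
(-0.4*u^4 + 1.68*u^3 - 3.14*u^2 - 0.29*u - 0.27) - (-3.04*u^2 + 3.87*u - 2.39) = -0.4*u^4 + 1.68*u^3 - 0.1*u^2 - 4.16*u + 2.12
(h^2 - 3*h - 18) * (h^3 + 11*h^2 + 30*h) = h^5 + 8*h^4 - 21*h^3 - 288*h^2 - 540*h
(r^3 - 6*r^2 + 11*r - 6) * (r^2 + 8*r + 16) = r^5 + 2*r^4 - 21*r^3 - 14*r^2 + 128*r - 96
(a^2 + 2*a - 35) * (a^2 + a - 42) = a^4 + 3*a^3 - 75*a^2 - 119*a + 1470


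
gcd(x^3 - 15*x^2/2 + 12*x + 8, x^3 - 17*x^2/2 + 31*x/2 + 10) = x^2 - 7*x/2 - 2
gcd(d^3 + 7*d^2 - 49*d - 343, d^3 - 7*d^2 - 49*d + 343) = d^2 - 49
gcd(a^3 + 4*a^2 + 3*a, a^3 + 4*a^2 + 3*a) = a^3 + 4*a^2 + 3*a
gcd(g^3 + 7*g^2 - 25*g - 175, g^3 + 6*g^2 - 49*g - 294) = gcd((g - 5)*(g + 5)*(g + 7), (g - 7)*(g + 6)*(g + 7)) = g + 7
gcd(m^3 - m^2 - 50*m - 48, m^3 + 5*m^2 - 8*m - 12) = m^2 + 7*m + 6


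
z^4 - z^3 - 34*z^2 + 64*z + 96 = (z - 4)^2*(z + 1)*(z + 6)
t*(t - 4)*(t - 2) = t^3 - 6*t^2 + 8*t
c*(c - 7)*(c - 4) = c^3 - 11*c^2 + 28*c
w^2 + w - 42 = (w - 6)*(w + 7)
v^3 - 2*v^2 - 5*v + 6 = (v - 3)*(v - 1)*(v + 2)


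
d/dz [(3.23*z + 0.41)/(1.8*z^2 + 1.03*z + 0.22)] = (-5.814*z^2 - 1.476*z + 0.2883)/(3.24*z^4 + 3.708*z^3 + 1.8529*z^2 + 0.4532*z + 0.0484)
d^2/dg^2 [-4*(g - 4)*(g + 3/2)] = -8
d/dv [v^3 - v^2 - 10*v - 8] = 3*v^2 - 2*v - 10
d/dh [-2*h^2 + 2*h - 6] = 2 - 4*h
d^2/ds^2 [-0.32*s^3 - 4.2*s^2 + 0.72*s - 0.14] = -1.92*s - 8.4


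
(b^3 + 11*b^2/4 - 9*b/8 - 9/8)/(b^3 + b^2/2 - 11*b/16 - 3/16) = 2*(2*b^2 + 7*b + 3)/(4*b^2 + 5*b + 1)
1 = 1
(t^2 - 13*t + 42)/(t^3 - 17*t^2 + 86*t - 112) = (t - 6)/(t^2 - 10*t + 16)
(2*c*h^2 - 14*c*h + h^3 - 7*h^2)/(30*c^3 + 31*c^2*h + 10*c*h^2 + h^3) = h*(h - 7)/(15*c^2 + 8*c*h + h^2)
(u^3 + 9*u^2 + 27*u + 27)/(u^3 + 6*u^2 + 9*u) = (u + 3)/u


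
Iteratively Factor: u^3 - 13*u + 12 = (u - 1)*(u^2 + u - 12) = (u - 3)*(u - 1)*(u + 4)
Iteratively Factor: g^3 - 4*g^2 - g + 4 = (g + 1)*(g^2 - 5*g + 4) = (g - 4)*(g + 1)*(g - 1)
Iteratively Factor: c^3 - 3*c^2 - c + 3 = (c - 1)*(c^2 - 2*c - 3) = (c - 3)*(c - 1)*(c + 1)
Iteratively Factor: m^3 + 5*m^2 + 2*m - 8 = (m + 4)*(m^2 + m - 2) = (m + 2)*(m + 4)*(m - 1)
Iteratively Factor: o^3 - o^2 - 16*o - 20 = (o - 5)*(o^2 + 4*o + 4) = (o - 5)*(o + 2)*(o + 2)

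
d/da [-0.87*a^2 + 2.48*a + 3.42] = 2.48 - 1.74*a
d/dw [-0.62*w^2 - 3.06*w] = -1.24*w - 3.06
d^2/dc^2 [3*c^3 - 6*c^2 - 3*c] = 18*c - 12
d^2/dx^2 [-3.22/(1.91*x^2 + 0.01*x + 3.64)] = (23.493764*x^2 + 0.123004*x - 3.22*(3.82*x + 0.01)*(7.64*x + 0.02) + 44.773456)/(1.91*x^2 + 0.01*x + 3.64)^3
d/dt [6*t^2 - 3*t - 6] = 12*t - 3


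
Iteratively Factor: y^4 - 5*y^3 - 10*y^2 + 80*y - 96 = (y - 3)*(y^3 - 2*y^2 - 16*y + 32) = (y - 3)*(y + 4)*(y^2 - 6*y + 8) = (y - 3)*(y - 2)*(y + 4)*(y - 4)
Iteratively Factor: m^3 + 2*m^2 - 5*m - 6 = (m + 1)*(m^2 + m - 6) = (m - 2)*(m + 1)*(m + 3)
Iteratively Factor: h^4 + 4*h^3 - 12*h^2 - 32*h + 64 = (h + 4)*(h^3 - 12*h + 16) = (h + 4)^2*(h^2 - 4*h + 4) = (h - 2)*(h + 4)^2*(h - 2)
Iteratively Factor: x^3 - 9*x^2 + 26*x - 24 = (x - 3)*(x^2 - 6*x + 8) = (x - 3)*(x - 2)*(x - 4)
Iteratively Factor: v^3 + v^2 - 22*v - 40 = (v + 2)*(v^2 - v - 20) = (v - 5)*(v + 2)*(v + 4)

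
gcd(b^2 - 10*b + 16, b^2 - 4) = b - 2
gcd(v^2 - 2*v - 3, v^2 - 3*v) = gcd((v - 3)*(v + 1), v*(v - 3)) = v - 3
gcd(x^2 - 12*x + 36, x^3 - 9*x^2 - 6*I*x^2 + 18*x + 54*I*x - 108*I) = x - 6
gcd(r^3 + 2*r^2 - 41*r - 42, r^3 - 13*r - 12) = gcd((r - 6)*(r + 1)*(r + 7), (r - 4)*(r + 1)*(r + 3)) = r + 1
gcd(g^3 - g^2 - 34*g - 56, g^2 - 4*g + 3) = 1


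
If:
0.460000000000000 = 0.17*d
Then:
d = 2.71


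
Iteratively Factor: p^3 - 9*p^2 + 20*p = (p - 4)*(p^2 - 5*p) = (p - 5)*(p - 4)*(p)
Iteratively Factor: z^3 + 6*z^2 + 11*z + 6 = (z + 1)*(z^2 + 5*z + 6) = (z + 1)*(z + 2)*(z + 3)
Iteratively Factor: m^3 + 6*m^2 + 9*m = (m + 3)*(m^2 + 3*m) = (m + 3)^2*(m)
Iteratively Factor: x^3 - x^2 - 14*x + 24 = (x - 2)*(x^2 + x - 12) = (x - 2)*(x + 4)*(x - 3)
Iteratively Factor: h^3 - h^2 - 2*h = (h - 2)*(h^2 + h) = h*(h - 2)*(h + 1)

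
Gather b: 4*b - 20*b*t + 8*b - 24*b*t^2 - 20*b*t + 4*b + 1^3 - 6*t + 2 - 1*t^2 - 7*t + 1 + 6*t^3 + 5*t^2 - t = b*(-24*t^2 - 40*t + 16) + 6*t^3 + 4*t^2 - 14*t + 4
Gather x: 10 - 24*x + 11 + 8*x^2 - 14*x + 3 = 8*x^2 - 38*x + 24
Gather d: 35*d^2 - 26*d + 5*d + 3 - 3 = 35*d^2 - 21*d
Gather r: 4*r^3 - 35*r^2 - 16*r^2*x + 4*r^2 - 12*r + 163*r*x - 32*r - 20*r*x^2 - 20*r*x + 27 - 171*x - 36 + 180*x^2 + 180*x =4*r^3 + r^2*(-16*x - 31) + r*(-20*x^2 + 143*x - 44) + 180*x^2 + 9*x - 9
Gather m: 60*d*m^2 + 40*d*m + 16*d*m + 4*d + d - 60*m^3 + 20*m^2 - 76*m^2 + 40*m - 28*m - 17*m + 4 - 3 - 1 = 5*d - 60*m^3 + m^2*(60*d - 56) + m*(56*d - 5)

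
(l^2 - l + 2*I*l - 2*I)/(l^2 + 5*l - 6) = (l + 2*I)/(l + 6)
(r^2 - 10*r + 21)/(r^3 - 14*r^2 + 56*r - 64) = (r^2 - 10*r + 21)/(r^3 - 14*r^2 + 56*r - 64)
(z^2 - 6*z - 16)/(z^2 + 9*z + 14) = (z - 8)/(z + 7)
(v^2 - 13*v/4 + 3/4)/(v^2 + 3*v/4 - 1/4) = (v - 3)/(v + 1)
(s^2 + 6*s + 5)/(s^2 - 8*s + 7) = (s^2 + 6*s + 5)/(s^2 - 8*s + 7)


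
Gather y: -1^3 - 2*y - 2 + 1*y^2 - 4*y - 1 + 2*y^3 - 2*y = 2*y^3 + y^2 - 8*y - 4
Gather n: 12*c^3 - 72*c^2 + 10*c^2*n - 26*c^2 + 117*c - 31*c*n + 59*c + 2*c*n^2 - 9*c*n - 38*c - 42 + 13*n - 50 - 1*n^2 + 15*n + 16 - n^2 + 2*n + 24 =12*c^3 - 98*c^2 + 138*c + n^2*(2*c - 2) + n*(10*c^2 - 40*c + 30) - 52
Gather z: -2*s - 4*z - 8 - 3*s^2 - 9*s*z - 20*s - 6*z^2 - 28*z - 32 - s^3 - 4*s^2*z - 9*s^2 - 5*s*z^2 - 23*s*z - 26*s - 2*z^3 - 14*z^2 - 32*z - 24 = -s^3 - 12*s^2 - 48*s - 2*z^3 + z^2*(-5*s - 20) + z*(-4*s^2 - 32*s - 64) - 64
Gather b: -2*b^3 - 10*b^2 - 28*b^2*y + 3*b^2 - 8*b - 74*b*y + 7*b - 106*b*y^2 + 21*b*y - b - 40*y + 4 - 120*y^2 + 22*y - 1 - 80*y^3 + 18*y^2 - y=-2*b^3 + b^2*(-28*y - 7) + b*(-106*y^2 - 53*y - 2) - 80*y^3 - 102*y^2 - 19*y + 3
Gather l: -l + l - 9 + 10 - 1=0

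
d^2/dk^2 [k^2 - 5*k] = 2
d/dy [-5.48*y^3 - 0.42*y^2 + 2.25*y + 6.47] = -16.44*y^2 - 0.84*y + 2.25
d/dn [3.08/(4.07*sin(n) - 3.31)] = -12.5356*cos(n)/(4.07*sin(n) - 3.31)^2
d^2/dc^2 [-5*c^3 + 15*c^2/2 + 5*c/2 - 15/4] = 15 - 30*c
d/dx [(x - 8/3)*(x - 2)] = 2*x - 14/3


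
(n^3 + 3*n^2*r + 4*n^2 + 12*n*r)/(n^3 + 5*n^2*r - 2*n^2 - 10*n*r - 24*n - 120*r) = n*(n + 3*r)/(n^2 + 5*n*r - 6*n - 30*r)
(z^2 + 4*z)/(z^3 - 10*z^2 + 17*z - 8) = z*(z + 4)/(z^3 - 10*z^2 + 17*z - 8)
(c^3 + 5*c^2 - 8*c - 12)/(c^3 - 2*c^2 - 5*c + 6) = (c^3 + 5*c^2 - 8*c - 12)/(c^3 - 2*c^2 - 5*c + 6)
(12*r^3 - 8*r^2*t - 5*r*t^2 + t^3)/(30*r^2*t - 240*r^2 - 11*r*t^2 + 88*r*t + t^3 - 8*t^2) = (2*r^2 - r*t - t^2)/(5*r*t - 40*r - t^2 + 8*t)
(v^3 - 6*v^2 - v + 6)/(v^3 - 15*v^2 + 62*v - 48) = (v + 1)/(v - 8)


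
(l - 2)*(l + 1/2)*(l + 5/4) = l^3 - l^2/4 - 23*l/8 - 5/4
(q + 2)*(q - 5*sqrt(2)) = q^2 - 5*sqrt(2)*q + 2*q - 10*sqrt(2)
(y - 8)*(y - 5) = y^2 - 13*y + 40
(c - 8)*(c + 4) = c^2 - 4*c - 32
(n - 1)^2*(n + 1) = n^3 - n^2 - n + 1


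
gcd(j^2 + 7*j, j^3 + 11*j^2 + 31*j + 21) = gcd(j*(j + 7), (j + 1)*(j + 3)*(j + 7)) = j + 7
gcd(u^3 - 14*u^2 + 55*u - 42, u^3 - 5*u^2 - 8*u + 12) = u^2 - 7*u + 6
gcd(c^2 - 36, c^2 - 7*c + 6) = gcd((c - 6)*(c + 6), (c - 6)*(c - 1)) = c - 6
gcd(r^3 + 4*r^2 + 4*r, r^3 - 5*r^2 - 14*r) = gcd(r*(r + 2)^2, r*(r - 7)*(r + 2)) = r^2 + 2*r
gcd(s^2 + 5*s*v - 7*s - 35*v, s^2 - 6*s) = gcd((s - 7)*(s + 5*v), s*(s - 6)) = 1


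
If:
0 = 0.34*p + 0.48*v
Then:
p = -1.41176470588235*v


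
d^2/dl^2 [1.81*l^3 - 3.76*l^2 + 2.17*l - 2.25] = 10.86*l - 7.52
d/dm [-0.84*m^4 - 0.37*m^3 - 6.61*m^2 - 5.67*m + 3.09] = -3.36*m^3 - 1.11*m^2 - 13.22*m - 5.67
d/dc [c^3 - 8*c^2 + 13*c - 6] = 3*c^2 - 16*c + 13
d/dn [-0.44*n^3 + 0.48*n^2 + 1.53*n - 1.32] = -1.32*n^2 + 0.96*n + 1.53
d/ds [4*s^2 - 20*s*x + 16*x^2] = 8*s - 20*x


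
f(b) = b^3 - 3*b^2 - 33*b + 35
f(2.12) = -38.92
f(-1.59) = 75.87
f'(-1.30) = -20.13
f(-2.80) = 81.93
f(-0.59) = 53.22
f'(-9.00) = 264.00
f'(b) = 3*b^2 - 6*b - 33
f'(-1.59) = -15.88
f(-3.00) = 80.00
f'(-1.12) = -22.52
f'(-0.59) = -28.42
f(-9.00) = -640.00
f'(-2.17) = -5.85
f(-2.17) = 82.26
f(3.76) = -78.34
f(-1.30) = 70.63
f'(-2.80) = 7.32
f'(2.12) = -32.24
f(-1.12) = 66.79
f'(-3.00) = 12.00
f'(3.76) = -13.15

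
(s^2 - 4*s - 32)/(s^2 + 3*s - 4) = (s - 8)/(s - 1)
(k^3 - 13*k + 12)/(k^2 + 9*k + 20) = (k^2 - 4*k + 3)/(k + 5)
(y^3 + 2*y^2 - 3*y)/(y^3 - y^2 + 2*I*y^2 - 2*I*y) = (y + 3)/(y + 2*I)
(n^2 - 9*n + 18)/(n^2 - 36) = (n - 3)/(n + 6)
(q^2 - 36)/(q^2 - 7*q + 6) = (q + 6)/(q - 1)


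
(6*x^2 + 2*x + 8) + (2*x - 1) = 6*x^2 + 4*x + 7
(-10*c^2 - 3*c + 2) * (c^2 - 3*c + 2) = -10*c^4 + 27*c^3 - 9*c^2 - 12*c + 4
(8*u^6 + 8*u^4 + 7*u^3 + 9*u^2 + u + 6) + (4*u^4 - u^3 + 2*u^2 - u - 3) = 8*u^6 + 12*u^4 + 6*u^3 + 11*u^2 + 3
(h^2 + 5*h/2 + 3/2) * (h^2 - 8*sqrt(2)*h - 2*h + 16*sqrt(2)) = h^4 - 8*sqrt(2)*h^3 + h^3/2 - 4*sqrt(2)*h^2 - 7*h^2/2 - 3*h + 28*sqrt(2)*h + 24*sqrt(2)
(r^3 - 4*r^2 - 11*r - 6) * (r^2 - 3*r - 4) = r^5 - 7*r^4 - 3*r^3 + 43*r^2 + 62*r + 24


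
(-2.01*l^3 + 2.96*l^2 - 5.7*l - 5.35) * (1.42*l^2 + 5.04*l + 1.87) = -2.8542*l^5 - 5.9272*l^4 + 3.0657*l^3 - 30.7898*l^2 - 37.623*l - 10.0045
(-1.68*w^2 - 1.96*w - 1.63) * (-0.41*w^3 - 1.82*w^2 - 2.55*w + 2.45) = 0.6888*w^5 + 3.8612*w^4 + 8.5195*w^3 + 3.8486*w^2 - 0.645500000000001*w - 3.9935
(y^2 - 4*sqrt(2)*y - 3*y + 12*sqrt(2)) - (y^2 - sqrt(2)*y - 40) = -3*sqrt(2)*y - 3*y + 12*sqrt(2) + 40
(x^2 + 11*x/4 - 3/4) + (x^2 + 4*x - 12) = 2*x^2 + 27*x/4 - 51/4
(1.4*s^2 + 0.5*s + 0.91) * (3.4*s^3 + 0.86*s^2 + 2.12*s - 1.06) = 4.76*s^5 + 2.904*s^4 + 6.492*s^3 + 0.3586*s^2 + 1.3992*s - 0.9646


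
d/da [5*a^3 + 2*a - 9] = 15*a^2 + 2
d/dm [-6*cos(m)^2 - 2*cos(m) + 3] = 2*(6*cos(m) + 1)*sin(m)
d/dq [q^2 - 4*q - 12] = 2*q - 4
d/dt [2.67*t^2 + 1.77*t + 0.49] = 5.34*t + 1.77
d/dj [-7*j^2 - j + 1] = -14*j - 1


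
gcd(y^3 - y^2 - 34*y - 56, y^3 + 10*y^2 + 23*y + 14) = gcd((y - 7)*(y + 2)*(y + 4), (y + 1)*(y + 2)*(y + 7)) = y + 2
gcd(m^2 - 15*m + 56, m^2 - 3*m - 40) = m - 8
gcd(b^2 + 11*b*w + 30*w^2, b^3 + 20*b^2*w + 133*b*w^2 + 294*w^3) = b + 6*w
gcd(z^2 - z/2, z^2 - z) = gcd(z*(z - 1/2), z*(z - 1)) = z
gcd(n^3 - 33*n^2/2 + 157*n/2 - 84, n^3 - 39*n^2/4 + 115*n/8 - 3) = n^2 - 19*n/2 + 12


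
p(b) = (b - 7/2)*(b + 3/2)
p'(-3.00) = -8.00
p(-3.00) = 9.75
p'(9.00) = 16.00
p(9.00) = 57.75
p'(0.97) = -0.06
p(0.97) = -6.25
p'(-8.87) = -19.74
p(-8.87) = 91.17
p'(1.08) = 0.16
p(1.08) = -6.24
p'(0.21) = -1.58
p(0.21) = -5.63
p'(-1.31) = -4.62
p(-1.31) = -0.91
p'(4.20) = 6.40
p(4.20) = 3.99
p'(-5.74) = -13.48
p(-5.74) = 39.18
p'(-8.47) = -18.94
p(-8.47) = 83.43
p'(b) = 2*b - 2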